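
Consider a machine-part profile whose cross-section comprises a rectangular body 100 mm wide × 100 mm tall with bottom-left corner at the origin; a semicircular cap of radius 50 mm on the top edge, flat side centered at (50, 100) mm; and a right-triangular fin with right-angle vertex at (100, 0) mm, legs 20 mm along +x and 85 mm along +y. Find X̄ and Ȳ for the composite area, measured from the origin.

X̄ = 53.26 mm, Ȳ = 67.68 mm

rectangular body: A = 100 × 100 = 10000.00, centroid at (50.00, 50.00).
semicircular top: A = ½π·50² = 3926.99, centroid at (50.00, 121.22).
triangular fin: A = ½·20·85 = 850.00, centroid at (106.67, 28.33).
ΣA = 14776.99 mm², ΣAX̄ = 787016.21 mm³, ΣAȲ = 1000115.75 mm³.
X̄ = 787016.21/14776.99 = 53.26 mm; Ȳ = 1000115.75/14776.99 = 67.68 mm.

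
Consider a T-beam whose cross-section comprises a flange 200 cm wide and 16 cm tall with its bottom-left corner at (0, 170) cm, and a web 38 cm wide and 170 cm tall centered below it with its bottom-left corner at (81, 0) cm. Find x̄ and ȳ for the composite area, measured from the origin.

web: A = 38 × 170 = 6460.00, centroid at (100.00, 85.00).
flange: A = 200 × 16 = 3200.00, centroid at (100.00, 178.00).
ΣA = 9660.00 cm², ΣAx̄ = 966000.00 cm³, ΣAȳ = 1118700.00 cm³.
x̄ = 966000.00/9660.00 = 100.00 cm; ȳ = 1118700.00/9660.00 = 115.81 cm.

x̄ = 100.00 cm, ȳ = 115.81 cm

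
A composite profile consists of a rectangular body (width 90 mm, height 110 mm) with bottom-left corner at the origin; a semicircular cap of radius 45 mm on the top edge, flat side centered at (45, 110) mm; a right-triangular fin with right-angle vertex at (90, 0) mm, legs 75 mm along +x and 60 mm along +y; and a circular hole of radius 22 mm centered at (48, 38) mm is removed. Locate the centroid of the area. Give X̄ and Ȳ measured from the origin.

X̄ = 56.07 mm, Ȳ = 68.24 mm

rectangular body: A = 90 × 110 = 9900.00, centroid at (45.00, 55.00).
semicircular top: A = ½π·45² = 3180.86, centroid at (45.00, 129.10).
triangular fin: A = ½·75·60 = 2250.00, centroid at (115.00, 20.00).
hole: A = −π·22² = -1520.53, centroid at (48.00, 38.00).
ΣA = 13810.33 mm², ΣAX̄ = 774403.33 mm³, ΣAȲ = 942364.71 mm³.
X̄ = 774403.33/13810.33 = 56.07 mm; Ȳ = 942364.71/13810.33 = 68.24 mm.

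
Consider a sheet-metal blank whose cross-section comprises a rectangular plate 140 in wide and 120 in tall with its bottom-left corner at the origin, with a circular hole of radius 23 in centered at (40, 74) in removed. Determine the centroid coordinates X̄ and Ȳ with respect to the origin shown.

Part | A | x̄ᵢ | ȳᵢ | A·x̄ᵢ | A·ȳᵢ
plate | 16800.00 | 70.00 | 60.00 | 1176000.00 | 1008000.00
hole | -1661.90 | 40.00 | 74.00 | -66476.10 | -122980.79
Σ | 15138.10 |  |  | 1109523.90 | 885019.21
X̄ = 1109523.90 / 15138.10 = 73.29 in
Ȳ = 885019.21 / 15138.10 = 58.46 in

X̄ = 73.29 in, Ȳ = 58.46 in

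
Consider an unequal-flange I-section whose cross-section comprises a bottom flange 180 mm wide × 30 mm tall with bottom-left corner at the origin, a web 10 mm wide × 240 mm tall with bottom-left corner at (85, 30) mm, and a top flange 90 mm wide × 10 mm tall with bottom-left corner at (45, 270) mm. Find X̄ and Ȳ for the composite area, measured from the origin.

X̄ = 90.00 mm, Ȳ = 79.14 mm

Part | A | x̄ᵢ | ȳᵢ | A·x̄ᵢ | A·ȳᵢ
bottom flange | 5400.00 | 90.00 | 15.00 | 486000.00 | 81000.00
web | 2400.00 | 90.00 | 150.00 | 216000.00 | 360000.00
top flange | 900.00 | 90.00 | 275.00 | 81000.00 | 247500.00
Σ | 8700.00 |  |  | 783000.00 | 688500.00
X̄ = 783000.00 / 8700.00 = 90.00 mm
Ȳ = 688500.00 / 8700.00 = 79.14 mm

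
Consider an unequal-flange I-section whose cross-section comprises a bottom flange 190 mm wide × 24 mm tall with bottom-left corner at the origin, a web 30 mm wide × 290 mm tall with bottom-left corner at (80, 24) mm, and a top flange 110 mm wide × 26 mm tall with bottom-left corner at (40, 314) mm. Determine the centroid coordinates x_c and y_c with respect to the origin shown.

bottom flange: A = 190 × 24 = 4560.00, centroid at (95.00, 12.00).
web: A = 30 × 290 = 8700.00, centroid at (95.00, 169.00).
top flange: A = 110 × 26 = 2860.00, centroid at (95.00, 327.00).
ΣA = 16120.00 mm², ΣAx_c = 1531400.00 mm³, ΣAy_c = 2460240.00 mm³.
x_c = 1531400.00/16120.00 = 95.00 mm; y_c = 2460240.00/16120.00 = 152.62 mm.

x_c = 95.00 mm, y_c = 152.62 mm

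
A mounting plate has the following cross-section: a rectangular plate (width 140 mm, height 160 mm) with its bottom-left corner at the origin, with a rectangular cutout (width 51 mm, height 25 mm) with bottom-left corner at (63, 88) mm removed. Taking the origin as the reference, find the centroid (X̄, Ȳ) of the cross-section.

plate: A = 140 × 160 = 22400.00, centroid at (70.00, 80.00).
hole: A = −(51 × 25) = -1275.00, centroid at (88.50, 100.50).
ΣA = 21125.00 mm², ΣAX̄ = 1455162.50 mm³, ΣAȲ = 1663862.50 mm³.
X̄ = 1455162.50/21125.00 = 68.88 mm; Ȳ = 1663862.50/21125.00 = 78.76 mm.

X̄ = 68.88 mm, Ȳ = 78.76 mm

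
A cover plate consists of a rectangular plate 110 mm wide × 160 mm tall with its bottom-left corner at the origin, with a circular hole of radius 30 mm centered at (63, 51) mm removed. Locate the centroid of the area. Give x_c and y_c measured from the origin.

x_c = 53.47 mm, y_c = 85.55 mm

plate: A = 110 × 160 = 17600.00, centroid at (55.00, 80.00).
hole: A = −π·30² = -2827.43, centroid at (63.00, 51.00).
ΣA = 14772.57 mm²
ΣAx_c = (17600.00)(55.00) + (-2827.43)(63.00) = 789871.70 mm³
ΣAy_c = (17600.00)(80.00) + (-2827.43)(51.00) = 1263800.90 mm³
x_c = 789871.70 / 14772.57 = 53.47 mm
y_c = 1263800.90 / 14772.57 = 85.55 mm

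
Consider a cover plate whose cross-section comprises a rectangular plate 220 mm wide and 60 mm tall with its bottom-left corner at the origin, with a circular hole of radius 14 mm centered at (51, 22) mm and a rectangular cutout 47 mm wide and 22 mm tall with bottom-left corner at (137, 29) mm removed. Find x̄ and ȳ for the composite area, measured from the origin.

x̄ = 108.62 mm, ȳ = 29.53 mm

plate: A = 220 × 60 = 13200.00, centroid at (110.00, 30.00).
hole 1: A = −π·14² = -615.75, centroid at (51.00, 22.00).
hole 2: A = −(47 × 22) = -1034.00, centroid at (160.50, 40.00).
ΣA = 11550.25 mm², ΣAx̄ = 1254639.64 mm³, ΣAȳ = 341093.45 mm³.
x̄ = 1254639.64/11550.25 = 108.62 mm; ȳ = 341093.45/11550.25 = 29.53 mm.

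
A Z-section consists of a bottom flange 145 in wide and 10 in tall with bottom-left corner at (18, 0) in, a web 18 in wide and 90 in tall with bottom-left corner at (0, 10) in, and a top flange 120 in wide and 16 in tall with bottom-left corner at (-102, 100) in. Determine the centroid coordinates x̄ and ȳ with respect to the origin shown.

bottom flange: A = 145 × 10 = 1450.00, centroid at (90.50, 5.00).
web: A = 18 × 90 = 1620.00, centroid at (9.00, 55.00).
top flange: A = 120 × 16 = 1920.00, centroid at (-42.00, 108.00).
ΣA = 4990.00 in², ΣAx̄ = 65165.00 in³, ΣAȳ = 303710.00 in³.
x̄ = 65165.00/4990.00 = 13.06 in; ȳ = 303710.00/4990.00 = 60.86 in.

x̄ = 13.06 in, ȳ = 60.86 in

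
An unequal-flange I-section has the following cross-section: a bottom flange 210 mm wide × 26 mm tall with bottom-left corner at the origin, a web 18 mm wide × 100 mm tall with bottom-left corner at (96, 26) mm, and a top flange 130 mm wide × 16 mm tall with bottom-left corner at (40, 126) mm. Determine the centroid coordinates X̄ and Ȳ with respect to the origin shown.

X̄ = 105.00 mm, Ȳ = 52.09 mm

bottom flange: A = 210 × 26 = 5460.00, centroid at (105.00, 13.00).
web: A = 18 × 100 = 1800.00, centroid at (105.00, 76.00).
top flange: A = 130 × 16 = 2080.00, centroid at (105.00, 134.00).
ΣA = 9340.00 mm², ΣAX̄ = 980700.00 mm³, ΣAȲ = 486500.00 mm³.
X̄ = 980700.00/9340.00 = 105.00 mm; Ȳ = 486500.00/9340.00 = 52.09 mm.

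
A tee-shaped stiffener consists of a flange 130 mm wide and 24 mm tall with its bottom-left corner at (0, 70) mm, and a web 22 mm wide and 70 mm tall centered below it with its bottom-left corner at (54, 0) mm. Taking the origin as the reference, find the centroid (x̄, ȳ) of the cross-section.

x̄ = 65.00 mm, ȳ = 66.47 mm

Part | A | x̄ᵢ | ȳᵢ | A·x̄ᵢ | A·ȳᵢ
web | 1540.00 | 65.00 | 35.00 | 100100.00 | 53900.00
flange | 3120.00 | 65.00 | 82.00 | 202800.00 | 255840.00
Σ | 4660.00 |  |  | 302900.00 | 309740.00
x̄ = 302900.00 / 4660.00 = 65.00 mm
ȳ = 309740.00 / 4660.00 = 66.47 mm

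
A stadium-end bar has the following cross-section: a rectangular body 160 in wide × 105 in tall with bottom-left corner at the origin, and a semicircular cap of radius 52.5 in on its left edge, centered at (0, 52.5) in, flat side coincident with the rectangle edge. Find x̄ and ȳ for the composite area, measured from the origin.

Part | A | x̄ᵢ | ȳᵢ | A·x̄ᵢ | A·ȳᵢ
rectangular body | 16800.00 | 80.00 | 52.50 | 1344000.00 | 882000.00
semicircular end | 4329.51 | -22.28 | 52.50 | -96468.75 | 227299.14
Σ | 21129.51 |  |  | 1247531.25 | 1109299.14
x̄ = 1247531.25 / 21129.51 = 59.04 in
ȳ = 1109299.14 / 21129.51 = 52.50 in

x̄ = 59.04 in, ȳ = 52.50 in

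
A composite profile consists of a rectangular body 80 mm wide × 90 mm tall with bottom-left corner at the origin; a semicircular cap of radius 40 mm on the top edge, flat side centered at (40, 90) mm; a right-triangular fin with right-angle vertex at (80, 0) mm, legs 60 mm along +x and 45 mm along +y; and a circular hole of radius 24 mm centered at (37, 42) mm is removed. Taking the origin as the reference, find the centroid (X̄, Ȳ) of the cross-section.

X̄ = 49.34 mm, Ȳ = 58.04 mm

rectangular body: A = 80 × 90 = 7200.00, centroid at (40.00, 45.00).
semicircular top: A = ½π·40² = 2513.27, centroid at (40.00, 106.98).
triangular fin: A = ½·60·45 = 1350.00, centroid at (100.00, 15.00).
hole: A = −π·24² = -1809.56, centroid at (37.00, 42.00).
ΣA = 9253.72 mm²
ΣAX̄ = (7200.00)(40.00) + (2513.27)(40.00) + (1350.00)(100.00) + (-1809.56)(37.00) = 456577.34 mm³
ΣAȲ = (7200.00)(45.00) + (2513.27)(106.98) + (1350.00)(15.00) + (-1809.56)(42.00) = 537109.93 mm³
X̄ = 456577.34 / 9253.72 = 49.34 mm
Ȳ = 537109.93 / 9253.72 = 58.04 mm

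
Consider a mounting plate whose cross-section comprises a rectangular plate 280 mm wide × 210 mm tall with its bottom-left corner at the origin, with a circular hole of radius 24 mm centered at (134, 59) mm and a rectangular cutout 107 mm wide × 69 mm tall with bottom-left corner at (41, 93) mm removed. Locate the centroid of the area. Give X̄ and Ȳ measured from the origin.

X̄ = 146.99 mm, Ȳ = 103.33 mm

plate: A = 280 × 210 = 58800.00, centroid at (140.00, 105.00).
hole 1: A = −π·24² = -1809.56, centroid at (134.00, 59.00).
hole 2: A = −(107 × 69) = -7383.00, centroid at (94.50, 127.50).
ΣA = 49607.44 mm², ΣAX̄ = 7291825.81 mm³, ΣAȲ = 5125903.62 mm³.
X̄ = 7291825.81/49607.44 = 146.99 mm; Ȳ = 5125903.62/49607.44 = 103.33 mm.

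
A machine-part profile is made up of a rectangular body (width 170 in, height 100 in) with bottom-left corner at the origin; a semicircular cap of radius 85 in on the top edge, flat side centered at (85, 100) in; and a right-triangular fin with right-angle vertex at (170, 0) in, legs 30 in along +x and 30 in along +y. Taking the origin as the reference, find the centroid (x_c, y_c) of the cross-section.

x_c = 86.48 in, y_c = 83.30 in

rectangular body: A = 170 × 100 = 17000.00, centroid at (85.00, 50.00).
semicircular top: A = ½π·85² = 11349.00, centroid at (85.00, 136.08).
triangular fin: A = ½·30·30 = 450.00, centroid at (180.00, 10.00).
ΣA = 28799.00 in², ΣAx_c = 2490665.29 in³, ΣAy_c = 2398817.01 in³.
x_c = 2490665.29/28799.00 = 86.48 in; y_c = 2398817.01/28799.00 = 83.30 in.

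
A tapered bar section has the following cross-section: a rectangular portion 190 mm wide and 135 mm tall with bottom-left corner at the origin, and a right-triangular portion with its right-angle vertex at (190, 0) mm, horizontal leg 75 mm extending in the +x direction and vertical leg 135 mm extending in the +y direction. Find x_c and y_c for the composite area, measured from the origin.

x_c = 114.78 mm, y_c = 63.79 mm

Part | A | x̄ᵢ | ȳᵢ | A·x̄ᵢ | A·ȳᵢ
rectangular portion | 25650.00 | 95.00 | 67.50 | 2436750.00 | 1731375.00
triangular portion | 5062.50 | 215.00 | 45.00 | 1088437.50 | 227812.50
Σ | 30712.50 |  |  | 3525187.50 | 1959187.50
x_c = 3525187.50 / 30712.50 = 114.78 mm
y_c = 1959187.50 / 30712.50 = 63.79 mm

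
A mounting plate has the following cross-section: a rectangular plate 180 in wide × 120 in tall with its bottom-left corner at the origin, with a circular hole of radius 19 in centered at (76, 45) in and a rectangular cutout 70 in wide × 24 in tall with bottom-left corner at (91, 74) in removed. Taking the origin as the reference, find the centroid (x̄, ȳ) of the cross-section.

x̄ = 87.63 in, ȳ = 58.58 in

Part | A | x̄ᵢ | ȳᵢ | A·x̄ᵢ | A·ȳᵢ
plate | 21600.00 | 90.00 | 60.00 | 1944000.00 | 1296000.00
hole 1 | -1134.11 | 76.00 | 45.00 | -86192.74 | -51035.17
hole 2 | -1680.00 | 126.00 | 86.00 | -211680.00 | -144480.00
Σ | 18785.89 |  |  | 1646127.26 | 1100484.83
x̄ = 1646127.26 / 18785.89 = 87.63 in
ȳ = 1100484.83 / 18785.89 = 58.58 in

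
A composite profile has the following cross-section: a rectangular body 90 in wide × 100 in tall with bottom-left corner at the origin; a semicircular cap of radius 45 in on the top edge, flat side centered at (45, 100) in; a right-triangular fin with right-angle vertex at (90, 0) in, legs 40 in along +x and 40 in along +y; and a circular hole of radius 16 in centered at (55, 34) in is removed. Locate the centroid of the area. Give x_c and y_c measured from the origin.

Part | A | x̄ᵢ | ȳᵢ | A·x̄ᵢ | A·ȳᵢ
rectangular body | 9000.00 | 45.00 | 50.00 | 405000.00 | 450000.00
semicircular top | 3180.86 | 45.00 | 119.10 | 143138.82 | 378836.26
triangular fin | 800.00 | 103.33 | 13.33 | 82666.67 | 10666.67
hole | -804.25 | 55.00 | 34.00 | -44233.62 | -27344.42
Σ | 12176.61 |  |  | 586571.86 | 812158.50
x_c = 586571.86 / 12176.61 = 48.17 in
y_c = 812158.50 / 12176.61 = 66.70 in

x_c = 48.17 in, y_c = 66.70 in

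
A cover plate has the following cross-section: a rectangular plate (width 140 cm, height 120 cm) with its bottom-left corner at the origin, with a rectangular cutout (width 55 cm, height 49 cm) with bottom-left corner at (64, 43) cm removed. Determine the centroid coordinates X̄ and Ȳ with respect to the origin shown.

plate: A = 140 × 120 = 16800.00, centroid at (70.00, 60.00).
hole: A = −(55 × 49) = -2695.00, centroid at (91.50, 67.50).
ΣA = 14105.00 cm², ΣAX̄ = 929407.50 cm³, ΣAȲ = 826087.50 cm³.
X̄ = 929407.50/14105.00 = 65.89 cm; Ȳ = 826087.50/14105.00 = 58.57 cm.

X̄ = 65.89 cm, Ȳ = 58.57 cm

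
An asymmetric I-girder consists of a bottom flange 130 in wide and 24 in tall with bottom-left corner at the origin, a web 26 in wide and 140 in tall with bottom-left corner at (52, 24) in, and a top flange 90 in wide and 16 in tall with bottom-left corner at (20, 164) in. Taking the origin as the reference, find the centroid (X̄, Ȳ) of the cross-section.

X̄ = 65.00 in, Ȳ = 76.50 in

bottom flange: A = 130 × 24 = 3120.00, centroid at (65.00, 12.00).
web: A = 26 × 140 = 3640.00, centroid at (65.00, 94.00).
top flange: A = 90 × 16 = 1440.00, centroid at (65.00, 172.00).
ΣA = 8200.00 in²
ΣAX̄ = (3120.00)(65.00) + (3640.00)(65.00) + (1440.00)(65.00) = 533000.00 in³
ΣAȲ = (3120.00)(12.00) + (3640.00)(94.00) + (1440.00)(172.00) = 627280.00 in³
X̄ = 533000.00 / 8200.00 = 65.00 in
Ȳ = 627280.00 / 8200.00 = 76.50 in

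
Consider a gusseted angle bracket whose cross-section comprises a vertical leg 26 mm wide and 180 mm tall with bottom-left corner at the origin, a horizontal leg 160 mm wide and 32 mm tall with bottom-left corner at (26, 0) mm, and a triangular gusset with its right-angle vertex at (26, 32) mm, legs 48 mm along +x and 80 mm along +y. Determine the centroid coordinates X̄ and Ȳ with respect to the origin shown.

X̄ = 58.38 mm, Ȳ = 52.54 mm

vertical leg: A = 26 × 180 = 4680.00, centroid at (13.00, 90.00).
horizontal leg: A = 160 × 32 = 5120.00, centroid at (106.00, 16.00).
gusset: A = ½·48·80 = 1920.00, centroid at (42.00, 58.67).
ΣA = 11720.00 mm²
ΣAX̄ = (4680.00)(13.00) + (5120.00)(106.00) + (1920.00)(42.00) = 684200.00 mm³
ΣAȲ = (4680.00)(90.00) + (5120.00)(16.00) + (1920.00)(58.67) = 615760.00 mm³
X̄ = 684200.00 / 11720.00 = 58.38 mm
Ȳ = 615760.00 / 11720.00 = 52.54 mm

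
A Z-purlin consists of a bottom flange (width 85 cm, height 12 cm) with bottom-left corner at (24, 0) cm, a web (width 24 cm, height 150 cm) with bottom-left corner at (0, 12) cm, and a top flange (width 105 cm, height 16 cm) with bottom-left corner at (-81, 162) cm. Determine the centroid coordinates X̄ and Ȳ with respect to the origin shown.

bottom flange: A = 85 × 12 = 1020.00, centroid at (66.50, 6.00).
web: A = 24 × 150 = 3600.00, centroid at (12.00, 87.00).
top flange: A = 105 × 16 = 1680.00, centroid at (-28.50, 170.00).
ΣA = 6300.00 cm², ΣAX̄ = 63150.00 cm³, ΣAȲ = 604920.00 cm³.
X̄ = 63150.00/6300.00 = 10.02 cm; Ȳ = 604920.00/6300.00 = 96.02 cm.

X̄ = 10.02 cm, Ȳ = 96.02 cm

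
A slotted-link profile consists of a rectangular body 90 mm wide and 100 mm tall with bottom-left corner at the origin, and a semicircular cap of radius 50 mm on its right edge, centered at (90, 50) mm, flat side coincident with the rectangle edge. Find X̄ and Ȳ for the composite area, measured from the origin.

X̄ = 65.12 mm, Ȳ = 50.00 mm

rectangular body: A = 90 × 100 = 9000.00, centroid at (45.00, 50.00).
semicircular end: A = ½π·50² = 3926.99, centroid at (111.22, 50.00).
ΣA = 12926.99 mm², ΣAX̄ = 841762.51 mm³, ΣAȲ = 646349.54 mm³.
X̄ = 841762.51/12926.99 = 65.12 mm; Ȳ = 646349.54/12926.99 = 50.00 mm.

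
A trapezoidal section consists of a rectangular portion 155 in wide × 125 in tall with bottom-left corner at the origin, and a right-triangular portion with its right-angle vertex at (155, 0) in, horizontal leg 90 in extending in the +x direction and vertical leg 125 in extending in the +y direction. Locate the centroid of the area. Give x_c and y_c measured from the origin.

Part | A | x̄ᵢ | ȳᵢ | A·x̄ᵢ | A·ȳᵢ
rectangular portion | 19375.00 | 77.50 | 62.50 | 1501562.50 | 1210937.50
triangular portion | 5625.00 | 185.00 | 41.67 | 1040625.00 | 234375.00
Σ | 25000.00 |  |  | 2542187.50 | 1445312.50
x_c = 2542187.50 / 25000.00 = 101.69 in
y_c = 1445312.50 / 25000.00 = 57.81 in

x_c = 101.69 in, y_c = 57.81 in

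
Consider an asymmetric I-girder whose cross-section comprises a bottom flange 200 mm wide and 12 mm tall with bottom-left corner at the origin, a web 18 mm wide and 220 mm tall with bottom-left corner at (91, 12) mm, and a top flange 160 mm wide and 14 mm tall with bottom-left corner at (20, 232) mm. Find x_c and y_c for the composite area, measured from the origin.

Part | A | x̄ᵢ | ȳᵢ | A·x̄ᵢ | A·ȳᵢ
bottom flange | 2400.00 | 100.00 | 6.00 | 240000.00 | 14400.00
web | 3960.00 | 100.00 | 122.00 | 396000.00 | 483120.00
top flange | 2240.00 | 100.00 | 239.00 | 224000.00 | 535360.00
Σ | 8600.00 |  |  | 860000.00 | 1032880.00
x_c = 860000.00 / 8600.00 = 100.00 mm
y_c = 1032880.00 / 8600.00 = 120.10 mm

x_c = 100.00 mm, y_c = 120.10 mm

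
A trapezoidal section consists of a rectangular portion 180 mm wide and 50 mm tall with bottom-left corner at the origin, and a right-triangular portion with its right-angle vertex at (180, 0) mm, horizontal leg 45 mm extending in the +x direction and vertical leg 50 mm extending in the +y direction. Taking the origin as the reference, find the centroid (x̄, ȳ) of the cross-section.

Part | A | x̄ᵢ | ȳᵢ | A·x̄ᵢ | A·ȳᵢ
rectangular portion | 9000.00 | 90.00 | 25.00 | 810000.00 | 225000.00
triangular portion | 1125.00 | 195.00 | 16.67 | 219375.00 | 18750.00
Σ | 10125.00 |  |  | 1029375.00 | 243750.00
x̄ = 1029375.00 / 10125.00 = 101.67 mm
ȳ = 243750.00 / 10125.00 = 24.07 mm

x̄ = 101.67 mm, ȳ = 24.07 mm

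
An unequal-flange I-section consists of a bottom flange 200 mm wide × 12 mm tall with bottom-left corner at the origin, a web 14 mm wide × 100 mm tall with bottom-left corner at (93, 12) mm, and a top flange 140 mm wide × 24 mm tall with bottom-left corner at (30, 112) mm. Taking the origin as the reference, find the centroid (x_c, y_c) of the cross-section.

bottom flange: A = 200 × 12 = 2400.00, centroid at (100.00, 6.00).
web: A = 14 × 100 = 1400.00, centroid at (100.00, 62.00).
top flange: A = 140 × 24 = 3360.00, centroid at (100.00, 124.00).
ΣA = 7160.00 mm², ΣAx_c = 716000.00 mm³, ΣAy_c = 517840.00 mm³.
x_c = 716000.00/7160.00 = 100.00 mm; y_c = 517840.00/7160.00 = 72.32 mm.

x_c = 100.00 mm, y_c = 72.32 mm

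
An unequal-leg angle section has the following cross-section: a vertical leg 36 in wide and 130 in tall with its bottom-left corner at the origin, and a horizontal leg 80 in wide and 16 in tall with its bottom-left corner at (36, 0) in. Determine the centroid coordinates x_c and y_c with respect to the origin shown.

vertical leg: A = 36 × 130 = 4680.00, centroid at (18.00, 65.00).
horizontal leg: A = 80 × 16 = 1280.00, centroid at (76.00, 8.00).
ΣA = 5960.00 in², ΣAx_c = 181520.00 in³, ΣAy_c = 314440.00 in³.
x_c = 181520.00/5960.00 = 30.46 in; y_c = 314440.00/5960.00 = 52.76 in.

x_c = 30.46 in, y_c = 52.76 in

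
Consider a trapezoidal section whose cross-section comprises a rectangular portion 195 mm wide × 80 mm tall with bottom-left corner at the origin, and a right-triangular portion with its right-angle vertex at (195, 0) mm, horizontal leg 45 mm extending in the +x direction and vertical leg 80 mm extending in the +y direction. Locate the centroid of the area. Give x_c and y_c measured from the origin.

Part | A | x̄ᵢ | ȳᵢ | A·x̄ᵢ | A·ȳᵢ
rectangular portion | 15600.00 | 97.50 | 40.00 | 1521000.00 | 624000.00
triangular portion | 1800.00 | 210.00 | 26.67 | 378000.00 | 48000.00
Σ | 17400.00 |  |  | 1899000.00 | 672000.00
x_c = 1899000.00 / 17400.00 = 109.14 mm
y_c = 672000.00 / 17400.00 = 38.62 mm

x_c = 109.14 mm, y_c = 38.62 mm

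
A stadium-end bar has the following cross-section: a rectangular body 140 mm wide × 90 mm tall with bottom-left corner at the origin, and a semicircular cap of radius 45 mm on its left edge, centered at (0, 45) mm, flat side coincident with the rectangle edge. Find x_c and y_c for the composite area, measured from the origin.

rectangular body: A = 140 × 90 = 12600.00, centroid at (70.00, 45.00).
semicircular end: A = ½π·45² = 3180.86, centroid at (-19.10, 45.00).
ΣA = 15780.86 mm²
ΣAx_c = (12600.00)(70.00) + (3180.86)(-19.10) = 821250.00 mm³
ΣAy_c = (12600.00)(45.00) + (3180.86)(45.00) = 710138.82 mm³
x_c = 821250.00 / 15780.86 = 52.04 mm
y_c = 710138.82 / 15780.86 = 45.00 mm

x_c = 52.04 mm, y_c = 45.00 mm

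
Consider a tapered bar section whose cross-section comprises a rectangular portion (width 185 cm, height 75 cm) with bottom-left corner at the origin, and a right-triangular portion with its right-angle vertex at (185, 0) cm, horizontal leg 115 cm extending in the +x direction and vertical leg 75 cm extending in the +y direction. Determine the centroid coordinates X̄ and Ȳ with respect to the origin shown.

Part | A | x̄ᵢ | ȳᵢ | A·x̄ᵢ | A·ȳᵢ
rectangular portion | 13875.00 | 92.50 | 37.50 | 1283437.50 | 520312.50
triangular portion | 4312.50 | 223.33 | 25.00 | 963125.00 | 107812.50
Σ | 18187.50 |  |  | 2246562.50 | 628125.00
X̄ = 2246562.50 / 18187.50 = 123.52 cm
Ȳ = 628125.00 / 18187.50 = 34.54 cm

X̄ = 123.52 cm, Ȳ = 34.54 cm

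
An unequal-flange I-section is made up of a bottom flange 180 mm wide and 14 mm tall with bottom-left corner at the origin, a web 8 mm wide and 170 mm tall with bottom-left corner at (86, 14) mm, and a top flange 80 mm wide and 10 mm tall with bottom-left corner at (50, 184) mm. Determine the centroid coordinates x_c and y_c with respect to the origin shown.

bottom flange: A = 180 × 14 = 2520.00, centroid at (90.00, 7.00).
web: A = 8 × 170 = 1360.00, centroid at (90.00, 99.00).
top flange: A = 80 × 10 = 800.00, centroid at (90.00, 189.00).
ΣA = 4680.00 mm², ΣAx_c = 421200.00 mm³, ΣAy_c = 303480.00 mm³.
x_c = 421200.00/4680.00 = 90.00 mm; y_c = 303480.00/4680.00 = 64.85 mm.

x_c = 90.00 mm, y_c = 64.85 mm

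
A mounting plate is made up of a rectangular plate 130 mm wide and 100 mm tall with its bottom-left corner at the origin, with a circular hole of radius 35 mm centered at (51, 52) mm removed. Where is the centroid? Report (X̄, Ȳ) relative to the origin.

plate: A = 130 × 100 = 13000.00, centroid at (65.00, 50.00).
hole: A = −π·35² = -3848.45, centroid at (51.00, 52.00).
ΣA = 9151.55 mm², ΣAX̄ = 648729.00 mm³, ΣAȲ = 449880.55 mm³.
X̄ = 648729.00/9151.55 = 70.89 mm; Ȳ = 449880.55/9151.55 = 49.16 mm.

X̄ = 70.89 mm, Ȳ = 49.16 mm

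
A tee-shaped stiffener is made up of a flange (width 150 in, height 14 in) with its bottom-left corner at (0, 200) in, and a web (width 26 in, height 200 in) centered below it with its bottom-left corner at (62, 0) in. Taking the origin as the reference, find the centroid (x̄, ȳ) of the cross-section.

web: A = 26 × 200 = 5200.00, centroid at (75.00, 100.00).
flange: A = 150 × 14 = 2100.00, centroid at (75.00, 207.00).
ΣA = 7300.00 in², ΣAx̄ = 547500.00 in³, ΣAȳ = 954700.00 in³.
x̄ = 547500.00/7300.00 = 75.00 in; ȳ = 954700.00/7300.00 = 130.78 in.

x̄ = 75.00 in, ȳ = 130.78 in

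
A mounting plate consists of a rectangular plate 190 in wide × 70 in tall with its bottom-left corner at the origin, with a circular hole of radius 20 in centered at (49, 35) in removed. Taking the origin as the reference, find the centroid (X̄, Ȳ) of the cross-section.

Part | A | x̄ᵢ | ȳᵢ | A·x̄ᵢ | A·ȳᵢ
plate | 13300.00 | 95.00 | 35.00 | 1263500.00 | 465500.00
hole | -1256.64 | 49.00 | 35.00 | -61575.22 | -43982.30
Σ | 12043.36 |  |  | 1201924.78 | 421517.70
X̄ = 1201924.78 / 12043.36 = 99.80 in
Ȳ = 421517.70 / 12043.36 = 35.00 in

X̄ = 99.80 in, Ȳ = 35.00 in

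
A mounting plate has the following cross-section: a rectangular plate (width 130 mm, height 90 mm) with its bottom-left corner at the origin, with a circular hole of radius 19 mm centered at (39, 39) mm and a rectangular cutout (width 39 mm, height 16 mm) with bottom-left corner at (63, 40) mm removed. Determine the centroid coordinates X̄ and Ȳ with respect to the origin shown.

X̄ = 66.87 mm, Ȳ = 45.50 mm

plate: A = 130 × 90 = 11700.00, centroid at (65.00, 45.00).
hole 1: A = −π·19² = -1134.11, centroid at (39.00, 39.00).
hole 2: A = −(39 × 16) = -624.00, centroid at (82.50, 48.00).
ΣA = 9941.89 mm²
ΣAX̄ = (11700.00)(65.00) + (-1134.11)(39.00) + (-624.00)(82.50) = 664789.52 mm³
ΣAȲ = (11700.00)(45.00) + (-1134.11)(39.00) + (-624.00)(48.00) = 452317.52 mm³
X̄ = 664789.52 / 9941.89 = 66.87 mm
Ȳ = 452317.52 / 9941.89 = 45.50 mm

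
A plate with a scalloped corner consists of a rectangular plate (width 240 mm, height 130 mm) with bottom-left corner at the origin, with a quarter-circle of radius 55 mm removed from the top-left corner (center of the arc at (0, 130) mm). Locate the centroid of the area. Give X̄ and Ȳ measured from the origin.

X̄ = 127.97 mm, Ȳ = 61.57 mm

Part | A | x̄ᵢ | ȳᵢ | A·x̄ᵢ | A·ȳᵢ
plate | 31200.00 | 120.00 | 65.00 | 3744000.00 | 2028000.00
removed quarter-circle | -2375.83 | 23.34 | 106.66 | -55458.33 | -253399.49
Σ | 28824.17 |  |  | 3688541.67 | 1774600.51
X̄ = 3688541.67 / 28824.17 = 127.97 mm
Ȳ = 1774600.51 / 28824.17 = 61.57 mm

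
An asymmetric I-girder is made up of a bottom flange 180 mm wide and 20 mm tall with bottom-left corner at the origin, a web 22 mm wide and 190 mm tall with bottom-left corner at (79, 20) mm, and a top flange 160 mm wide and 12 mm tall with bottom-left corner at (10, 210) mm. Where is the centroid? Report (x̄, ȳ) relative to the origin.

x̄ = 90.00 mm, ȳ = 96.02 mm

bottom flange: A = 180 × 20 = 3600.00, centroid at (90.00, 10.00).
web: A = 22 × 190 = 4180.00, centroid at (90.00, 115.00).
top flange: A = 160 × 12 = 1920.00, centroid at (90.00, 216.00).
ΣA = 9700.00 mm²
ΣAx̄ = (3600.00)(90.00) + (4180.00)(90.00) + (1920.00)(90.00) = 873000.00 mm³
ΣAȳ = (3600.00)(10.00) + (4180.00)(115.00) + (1920.00)(216.00) = 931420.00 mm³
x̄ = 873000.00 / 9700.00 = 90.00 mm
ȳ = 931420.00 / 9700.00 = 96.02 mm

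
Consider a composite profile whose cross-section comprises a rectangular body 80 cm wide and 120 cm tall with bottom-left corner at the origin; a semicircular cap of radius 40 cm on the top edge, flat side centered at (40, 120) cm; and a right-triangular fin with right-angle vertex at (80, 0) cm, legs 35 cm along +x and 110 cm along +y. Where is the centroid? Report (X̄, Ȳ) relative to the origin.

rectangular body: A = 80 × 120 = 9600.00, centroid at (40.00, 60.00).
semicircular top: A = ½π·40² = 2513.27, centroid at (40.00, 136.98).
triangular fin: A = ½·35·110 = 1925.00, centroid at (91.67, 36.67).
ΣA = 14038.27 cm², ΣAX̄ = 660989.30 cm³, ΣAȲ = 990842.89 cm³.
X̄ = 660989.30/14038.27 = 47.08 cm; Ȳ = 990842.89/14038.27 = 70.58 cm.

X̄ = 47.08 cm, Ȳ = 70.58 cm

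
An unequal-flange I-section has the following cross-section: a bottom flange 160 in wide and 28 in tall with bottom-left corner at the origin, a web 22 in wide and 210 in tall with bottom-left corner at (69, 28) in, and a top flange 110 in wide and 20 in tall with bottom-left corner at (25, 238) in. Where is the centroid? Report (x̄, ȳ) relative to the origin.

bottom flange: A = 160 × 28 = 4480.00, centroid at (80.00, 14.00).
web: A = 22 × 210 = 4620.00, centroid at (80.00, 133.00).
top flange: A = 110 × 20 = 2200.00, centroid at (80.00, 248.00).
ΣA = 11300.00 in², ΣAx̄ = 904000.00 in³, ΣAȳ = 1222780.00 in³.
x̄ = 904000.00/11300.00 = 80.00 in; ȳ = 1222780.00/11300.00 = 108.21 in.

x̄ = 80.00 in, ȳ = 108.21 in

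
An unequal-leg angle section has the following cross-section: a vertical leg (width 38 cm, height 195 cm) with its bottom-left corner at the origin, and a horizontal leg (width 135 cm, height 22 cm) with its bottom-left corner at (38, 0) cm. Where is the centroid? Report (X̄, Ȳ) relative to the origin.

vertical leg: A = 38 × 195 = 7410.00, centroid at (19.00, 97.50).
horizontal leg: A = 135 × 22 = 2970.00, centroid at (105.50, 11.00).
ΣA = 10380.00 cm²
ΣAX̄ = (7410.00)(19.00) + (2970.00)(105.50) = 454125.00 cm³
ΣAȲ = (7410.00)(97.50) + (2970.00)(11.00) = 755145.00 cm³
X̄ = 454125.00 / 10380.00 = 43.75 cm
Ȳ = 755145.00 / 10380.00 = 72.75 cm

X̄ = 43.75 cm, Ȳ = 72.75 cm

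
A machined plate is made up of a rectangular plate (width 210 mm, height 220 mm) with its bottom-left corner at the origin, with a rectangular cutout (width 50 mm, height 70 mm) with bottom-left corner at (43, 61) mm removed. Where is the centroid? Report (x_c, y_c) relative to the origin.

x_c = 108.03 mm, y_c = 111.15 mm

Part | A | x̄ᵢ | ȳᵢ | A·x̄ᵢ | A·ȳᵢ
plate | 46200.00 | 105.00 | 110.00 | 4851000.00 | 5082000.00
hole | -3500.00 | 68.00 | 96.00 | -238000.00 | -336000.00
Σ | 42700.00 |  |  | 4613000.00 | 4746000.00
x_c = 4613000.00 / 42700.00 = 108.03 mm
y_c = 4746000.00 / 42700.00 = 111.15 mm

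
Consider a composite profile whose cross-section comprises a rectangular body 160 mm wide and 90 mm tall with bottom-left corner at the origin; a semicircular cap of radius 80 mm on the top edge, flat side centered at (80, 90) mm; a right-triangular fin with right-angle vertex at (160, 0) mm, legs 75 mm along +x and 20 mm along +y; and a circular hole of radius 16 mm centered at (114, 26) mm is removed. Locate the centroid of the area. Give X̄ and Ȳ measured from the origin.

rectangular body: A = 160 × 90 = 14400.00, centroid at (80.00, 45.00).
semicircular top: A = ½π·80² = 10053.10, centroid at (80.00, 123.95).
triangular fin: A = ½·75·20 = 750.00, centroid at (185.00, 6.67).
hole: A = −π·16² = -804.25, centroid at (114.00, 26.00).
ΣA = 24398.85 mm²
ΣAX̄ = (14400.00)(80.00) + (10053.10)(80.00) + (750.00)(185.00) + (-804.25)(114.00) = 2003313.48 mm³
ΣAȲ = (14400.00)(45.00) + (10053.10)(123.95) + (750.00)(6.67) + (-804.25)(26.00) = 1878201.58 mm³
X̄ = 2003313.48 / 24398.85 = 82.11 mm
Ȳ = 1878201.58 / 24398.85 = 76.98 mm

X̄ = 82.11 mm, Ȳ = 76.98 mm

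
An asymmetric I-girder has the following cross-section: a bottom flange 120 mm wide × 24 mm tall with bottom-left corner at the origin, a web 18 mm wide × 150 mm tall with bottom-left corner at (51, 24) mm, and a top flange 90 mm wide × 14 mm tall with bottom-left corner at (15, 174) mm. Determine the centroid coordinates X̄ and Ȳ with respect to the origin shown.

X̄ = 60.00 mm, Ȳ = 77.47 mm

bottom flange: A = 120 × 24 = 2880.00, centroid at (60.00, 12.00).
web: A = 18 × 150 = 2700.00, centroid at (60.00, 99.00).
top flange: A = 90 × 14 = 1260.00, centroid at (60.00, 181.00).
ΣA = 6840.00 mm²
ΣAX̄ = (2880.00)(60.00) + (2700.00)(60.00) + (1260.00)(60.00) = 410400.00 mm³
ΣAȲ = (2880.00)(12.00) + (2700.00)(99.00) + (1260.00)(181.00) = 529920.00 mm³
X̄ = 410400.00 / 6840.00 = 60.00 mm
Ȳ = 529920.00 / 6840.00 = 77.47 mm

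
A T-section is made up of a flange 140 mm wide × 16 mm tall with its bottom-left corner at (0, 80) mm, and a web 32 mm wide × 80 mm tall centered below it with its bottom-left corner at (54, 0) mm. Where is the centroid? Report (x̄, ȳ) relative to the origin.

web: A = 32 × 80 = 2560.00, centroid at (70.00, 40.00).
flange: A = 140 × 16 = 2240.00, centroid at (70.00, 88.00).
ΣA = 4800.00 mm²
ΣAx̄ = (2560.00)(70.00) + (2240.00)(70.00) = 336000.00 mm³
ΣAȳ = (2560.00)(40.00) + (2240.00)(88.00) = 299520.00 mm³
x̄ = 336000.00 / 4800.00 = 70.00 mm
ȳ = 299520.00 / 4800.00 = 62.40 mm

x̄ = 70.00 mm, ȳ = 62.40 mm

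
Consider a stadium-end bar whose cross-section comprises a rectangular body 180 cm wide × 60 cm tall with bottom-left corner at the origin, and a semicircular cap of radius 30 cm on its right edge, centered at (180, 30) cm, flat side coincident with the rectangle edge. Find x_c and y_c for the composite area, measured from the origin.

x_c = 101.89 cm, y_c = 30.00 cm

rectangular body: A = 180 × 60 = 10800.00, centroid at (90.00, 30.00).
semicircular end: A = ½π·30² = 1413.72, centroid at (192.73, 30.00).
ΣA = 12213.72 cm²
ΣAx_c = (10800.00)(90.00) + (1413.72)(192.73) = 1244469.00 cm³
ΣAy_c = (10800.00)(30.00) + (1413.72)(30.00) = 366411.50 cm³
x_c = 1244469.00 / 12213.72 = 101.89 cm
y_c = 366411.50 / 12213.72 = 30.00 cm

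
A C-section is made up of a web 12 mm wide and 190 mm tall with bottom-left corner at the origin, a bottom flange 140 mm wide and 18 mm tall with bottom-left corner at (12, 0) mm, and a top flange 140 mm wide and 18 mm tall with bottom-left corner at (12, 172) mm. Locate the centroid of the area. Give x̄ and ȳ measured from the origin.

web: A = 12 × 190 = 2280.00, centroid at (6.00, 95.00).
bottom flange: A = 140 × 18 = 2520.00, centroid at (82.00, 9.00).
top flange: A = 140 × 18 = 2520.00, centroid at (82.00, 181.00).
ΣA = 7320.00 mm²
ΣAx̄ = (2280.00)(6.00) + (2520.00)(82.00) + (2520.00)(82.00) = 426960.00 mm³
ΣAȳ = (2280.00)(95.00) + (2520.00)(9.00) + (2520.00)(181.00) = 695400.00 mm³
x̄ = 426960.00 / 7320.00 = 58.33 mm
ȳ = 695400.00 / 7320.00 = 95.00 mm

x̄ = 58.33 mm, ȳ = 95.00 mm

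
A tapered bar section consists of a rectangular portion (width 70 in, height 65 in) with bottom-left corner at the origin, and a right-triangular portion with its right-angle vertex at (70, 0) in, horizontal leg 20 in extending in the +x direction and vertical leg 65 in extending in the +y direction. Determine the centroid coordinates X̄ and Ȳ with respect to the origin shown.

rectangular portion: A = 70 × 65 = 4550.00, centroid at (35.00, 32.50).
triangular portion: A = ½·20·65 = 650.00, centroid at (76.67, 21.67).
ΣA = 5200.00 in², ΣAX̄ = 209083.33 in³, ΣAȲ = 161958.33 in³.
X̄ = 209083.33/5200.00 = 40.21 in; Ȳ = 161958.33/5200.00 = 31.15 in.

X̄ = 40.21 in, Ȳ = 31.15 in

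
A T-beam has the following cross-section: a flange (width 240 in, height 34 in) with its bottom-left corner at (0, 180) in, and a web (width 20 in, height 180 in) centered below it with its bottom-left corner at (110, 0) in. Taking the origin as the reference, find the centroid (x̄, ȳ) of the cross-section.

Part | A | x̄ᵢ | ȳᵢ | A·x̄ᵢ | A·ȳᵢ
web | 3600.00 | 120.00 | 90.00 | 432000.00 | 324000.00
flange | 8160.00 | 120.00 | 197.00 | 979200.00 | 1607520.00
Σ | 11760.00 |  |  | 1411200.00 | 1931520.00
x̄ = 1411200.00 / 11760.00 = 120.00 in
ȳ = 1931520.00 / 11760.00 = 164.24 in

x̄ = 120.00 in, ȳ = 164.24 in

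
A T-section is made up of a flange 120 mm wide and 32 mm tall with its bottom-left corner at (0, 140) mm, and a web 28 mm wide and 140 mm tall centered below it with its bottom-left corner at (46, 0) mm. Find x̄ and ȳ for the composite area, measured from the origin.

x̄ = 60.00 mm, ȳ = 112.56 mm

web: A = 28 × 140 = 3920.00, centroid at (60.00, 70.00).
flange: A = 120 × 32 = 3840.00, centroid at (60.00, 156.00).
ΣA = 7760.00 mm²
ΣAx̄ = (3920.00)(60.00) + (3840.00)(60.00) = 465600.00 mm³
ΣAȳ = (3920.00)(70.00) + (3840.00)(156.00) = 873440.00 mm³
x̄ = 465600.00 / 7760.00 = 60.00 mm
ȳ = 873440.00 / 7760.00 = 112.56 mm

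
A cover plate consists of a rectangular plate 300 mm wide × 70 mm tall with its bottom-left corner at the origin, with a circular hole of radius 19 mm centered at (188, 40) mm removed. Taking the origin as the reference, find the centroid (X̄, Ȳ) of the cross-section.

plate: A = 300 × 70 = 21000.00, centroid at (150.00, 35.00).
hole: A = −π·19² = -1134.11, centroid at (188.00, 40.00).
ΣA = 19865.89 mm², ΣAX̄ = 2936786.39 mm³, ΣAȲ = 689635.40 mm³.
X̄ = 2936786.39/19865.89 = 147.83 mm; Ȳ = 689635.40/19865.89 = 34.71 mm.

X̄ = 147.83 mm, Ȳ = 34.71 mm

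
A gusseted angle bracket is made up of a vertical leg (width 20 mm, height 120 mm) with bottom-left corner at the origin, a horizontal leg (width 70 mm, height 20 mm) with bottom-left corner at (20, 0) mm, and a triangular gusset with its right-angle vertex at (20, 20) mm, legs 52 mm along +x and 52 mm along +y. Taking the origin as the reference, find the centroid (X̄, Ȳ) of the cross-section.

X̄ = 29.40 mm, Ȳ = 40.46 mm

vertical leg: A = 20 × 120 = 2400.00, centroid at (10.00, 60.00).
horizontal leg: A = 70 × 20 = 1400.00, centroid at (55.00, 10.00).
gusset: A = ½·52·52 = 1352.00, centroid at (37.33, 37.33).
ΣA = 5152.00 mm²
ΣAX̄ = (2400.00)(10.00) + (1400.00)(55.00) + (1352.00)(37.33) = 151474.67 mm³
ΣAȲ = (2400.00)(60.00) + (1400.00)(10.00) + (1352.00)(37.33) = 208474.67 mm³
X̄ = 151474.67 / 5152.00 = 29.40 mm
Ȳ = 208474.67 / 5152.00 = 40.46 mm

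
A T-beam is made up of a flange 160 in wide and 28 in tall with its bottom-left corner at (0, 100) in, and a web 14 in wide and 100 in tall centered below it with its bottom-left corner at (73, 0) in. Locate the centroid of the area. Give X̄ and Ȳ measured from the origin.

X̄ = 80.00 in, Ȳ = 98.76 in

web: A = 14 × 100 = 1400.00, centroid at (80.00, 50.00).
flange: A = 160 × 28 = 4480.00, centroid at (80.00, 114.00).
ΣA = 5880.00 in², ΣAX̄ = 470400.00 in³, ΣAȲ = 580720.00 in³.
X̄ = 470400.00/5880.00 = 80.00 in; Ȳ = 580720.00/5880.00 = 98.76 in.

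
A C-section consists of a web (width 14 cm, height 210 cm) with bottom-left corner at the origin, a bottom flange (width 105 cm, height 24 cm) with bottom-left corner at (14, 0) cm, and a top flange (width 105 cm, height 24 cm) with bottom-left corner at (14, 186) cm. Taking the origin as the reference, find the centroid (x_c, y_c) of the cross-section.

x_c = 44.58 cm, y_c = 105.00 cm

web: A = 14 × 210 = 2940.00, centroid at (7.00, 105.00).
bottom flange: A = 105 × 24 = 2520.00, centroid at (66.50, 12.00).
top flange: A = 105 × 24 = 2520.00, centroid at (66.50, 198.00).
ΣA = 7980.00 cm², ΣAx_c = 355740.00 cm³, ΣAy_c = 837900.00 cm³.
x_c = 355740.00/7980.00 = 44.58 cm; y_c = 837900.00/7980.00 = 105.00 cm.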